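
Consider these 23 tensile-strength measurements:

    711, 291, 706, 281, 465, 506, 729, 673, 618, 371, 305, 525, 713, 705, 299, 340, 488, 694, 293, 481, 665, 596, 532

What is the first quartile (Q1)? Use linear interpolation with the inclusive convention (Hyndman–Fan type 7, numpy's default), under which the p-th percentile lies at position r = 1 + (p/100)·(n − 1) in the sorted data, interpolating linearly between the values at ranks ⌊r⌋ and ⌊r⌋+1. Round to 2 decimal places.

355.50

Sorted: 281, 291, 293, 299, 305, 340, 371, 465, 481, 488, 506, 525, 532, 596, 618, 665, 673, 694, 705, 706, 711, 713, 729.
n = 23.
r = 1 + (25/100)·(23 − 1) = 1 + 5.5 = 6.5.
Rank 6 is 340 and rank 7 is 371.
Interpolate: 340 + 0.5·(371 − 340) = 340 + 0.5·31 = 355.5.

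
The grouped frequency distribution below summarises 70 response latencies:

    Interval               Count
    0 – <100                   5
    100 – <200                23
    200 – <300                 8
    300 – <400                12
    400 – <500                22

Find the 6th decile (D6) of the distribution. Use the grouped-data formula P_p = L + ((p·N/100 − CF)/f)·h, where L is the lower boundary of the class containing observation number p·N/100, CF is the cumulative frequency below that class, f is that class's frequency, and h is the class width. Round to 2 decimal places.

350.00

N = 70; target position k = 60/100 · 70 = 42.
Cumulative frequencies: 5, 28, 36, 48, 70.
Observation 42 falls in the class 300 – <400.
L = 300, CF = 36, f = 12, h = 100.
P60 = 300 + ((42 − 36)/12)·100 = 300 + 50 = 350.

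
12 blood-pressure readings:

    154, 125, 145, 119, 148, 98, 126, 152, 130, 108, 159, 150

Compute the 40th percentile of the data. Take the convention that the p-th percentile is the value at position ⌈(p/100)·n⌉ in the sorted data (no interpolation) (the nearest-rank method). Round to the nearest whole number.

Sorted: 98, 108, 119, 125, 126, 130, 145, 148, 150, 152, 154, 159.
n = 12.
Position = ⌈40/100 · 12⌉ = ⌈4.8⌉ = 5.
The value at rank 5 is 126.

126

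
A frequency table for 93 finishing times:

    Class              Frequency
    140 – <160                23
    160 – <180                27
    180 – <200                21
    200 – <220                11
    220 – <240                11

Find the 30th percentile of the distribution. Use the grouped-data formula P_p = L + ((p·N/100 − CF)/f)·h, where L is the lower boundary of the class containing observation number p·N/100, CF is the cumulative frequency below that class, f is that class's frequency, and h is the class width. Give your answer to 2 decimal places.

N = 93; target position k = 30/100 · 93 = 27.9.
Cumulative frequencies: 23, 50, 71, 82, 93.
Observation 27.9 falls in the class 160 – <180.
L = 160, CF = 23, f = 27, h = 20.
P30 = 160 + ((27.9 − 23)/27)·20 = 160 + 3.62963 = 163.63.

163.63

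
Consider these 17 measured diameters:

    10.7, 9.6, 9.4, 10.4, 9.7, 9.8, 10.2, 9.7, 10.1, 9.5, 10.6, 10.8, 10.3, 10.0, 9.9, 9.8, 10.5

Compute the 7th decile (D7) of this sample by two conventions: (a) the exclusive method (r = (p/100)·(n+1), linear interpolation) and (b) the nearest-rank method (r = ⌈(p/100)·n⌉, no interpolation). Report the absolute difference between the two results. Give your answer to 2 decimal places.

0.06

Sorted: 9.4, 9.5, 9.6, 9.7, 9.7, 9.8, 9.8, 9.9, 10.0, 10.1, 10.2, 10.3, 10.4, 10.5, 10.6, 10.7, 10.8.
n = 17.
(a) r = 12.6; between ranks 12 (10.3) and 13 (10.4): 10.36.
(b) the nearest-rank method: rank 12 → 10.3.
|10.36 − 10.3| = 0.06.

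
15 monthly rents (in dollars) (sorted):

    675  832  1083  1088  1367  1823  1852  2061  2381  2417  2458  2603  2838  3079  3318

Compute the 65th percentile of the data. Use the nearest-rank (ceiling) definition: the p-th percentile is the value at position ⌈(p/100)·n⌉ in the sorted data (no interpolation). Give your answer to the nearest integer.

2417

n = 15.
Position = ⌈65/100 · 15⌉ = ⌈9.75⌉ = 10.
The value at rank 10 is 2417.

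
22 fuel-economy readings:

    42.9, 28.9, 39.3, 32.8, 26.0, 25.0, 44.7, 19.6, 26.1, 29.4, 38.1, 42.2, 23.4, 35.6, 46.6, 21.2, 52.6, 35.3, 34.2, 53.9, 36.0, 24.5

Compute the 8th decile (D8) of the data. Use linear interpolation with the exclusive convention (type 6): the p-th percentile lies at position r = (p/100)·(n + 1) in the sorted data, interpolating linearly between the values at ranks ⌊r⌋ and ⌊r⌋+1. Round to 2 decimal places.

43.62

Sorted: 19.6, 21.2, 23.4, 24.5, 25.0, 26.0, 26.1, 28.9, 29.4, 32.8, 34.2, 35.3, 35.6, 36.0, 38.1, 39.3, 42.2, 42.9, 44.7, 46.6, 52.6, 53.9.
n = 22.
r = (80/100)·(22 + 1) = 18.4.
Rank 18 is 42.9 and rank 19 is 44.7.
Interpolate: 42.9 + 0.4·(44.7 − 42.9) = 42.9 + 0.4·1.8 = 43.62.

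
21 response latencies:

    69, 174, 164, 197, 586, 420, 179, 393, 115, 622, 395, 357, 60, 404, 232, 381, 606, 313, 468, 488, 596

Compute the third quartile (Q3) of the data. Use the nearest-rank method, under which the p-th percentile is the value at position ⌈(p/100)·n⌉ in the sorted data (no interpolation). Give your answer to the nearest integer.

468

Sorted: 60, 69, 115, 164, 174, 179, 197, 232, 313, 357, 381, 393, 395, 404, 420, 468, 488, 586, 596, 606, 622.
n = 21.
Position = ⌈75/100 · 21⌉ = ⌈15.75⌉ = 16.
The value at rank 16 is 468.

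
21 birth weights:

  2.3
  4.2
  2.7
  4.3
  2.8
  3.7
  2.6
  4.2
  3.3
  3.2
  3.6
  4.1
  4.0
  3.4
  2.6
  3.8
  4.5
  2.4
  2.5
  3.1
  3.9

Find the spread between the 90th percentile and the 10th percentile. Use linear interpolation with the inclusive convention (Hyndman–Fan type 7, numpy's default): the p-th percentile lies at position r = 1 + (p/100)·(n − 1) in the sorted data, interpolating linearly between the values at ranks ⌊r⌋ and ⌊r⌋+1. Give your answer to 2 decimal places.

1.70

Sorted: 2.3, 2.4, 2.5, 2.6, 2.6, 2.7, 2.8, 3.1, 3.2, 3.3, 3.4, 3.6, 3.7, 3.8, 3.9, 4.0, 4.1, 4.2, 4.2, 4.3, 4.5.
n = 21.
P10: r = 3 (integer) → 2.5.
P90: r = 19 (integer) → 4.2.
Difference: 4.2 − 2.5 = 1.7.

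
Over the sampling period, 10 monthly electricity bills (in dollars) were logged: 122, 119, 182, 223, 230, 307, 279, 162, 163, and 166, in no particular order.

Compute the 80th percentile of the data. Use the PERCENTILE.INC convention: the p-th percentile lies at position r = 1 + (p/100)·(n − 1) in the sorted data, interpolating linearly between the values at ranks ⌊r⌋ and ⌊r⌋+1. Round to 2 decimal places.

Sorted: 119, 122, 162, 163, 166, 182, 223, 230, 279, 307.
n = 10.
r = 1 + (80/100)·(10 − 1) = 1 + 7.2 = 8.2.
Rank 8 is 230 and rank 9 is 279.
Interpolate: 230 + 0.2·(279 − 230) = 230 + 0.2·49 = 239.8.

239.80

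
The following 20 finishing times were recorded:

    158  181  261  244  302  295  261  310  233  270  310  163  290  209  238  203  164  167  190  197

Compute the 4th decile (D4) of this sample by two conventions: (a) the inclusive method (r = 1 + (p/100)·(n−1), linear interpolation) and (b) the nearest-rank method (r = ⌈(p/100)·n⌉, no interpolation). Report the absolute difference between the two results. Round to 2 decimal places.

Sorted: 158, 163, 164, 167, 181, 190, 197, 203, 209, 233, 238, 244, 261, 261, 270, 290, 295, 302, 310, 310.
n = 20.
(a) r = 8.6; between ranks 8 (203) and 9 (209): 206.6.
(b) the nearest-rank method: rank 8 → 203.
|206.6 − 203| = 3.6.

3.60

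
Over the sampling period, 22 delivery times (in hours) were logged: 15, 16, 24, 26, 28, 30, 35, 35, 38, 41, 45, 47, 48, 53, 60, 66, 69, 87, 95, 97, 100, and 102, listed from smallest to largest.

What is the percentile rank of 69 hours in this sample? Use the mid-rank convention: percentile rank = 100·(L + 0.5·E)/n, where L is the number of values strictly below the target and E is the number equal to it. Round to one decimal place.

75.0

Count below 69: L = 16; count equal: E = 1; n = 22.
Percentile rank = 100·(16 + 0.5·1)/22 = 100·16.5/22 = 75.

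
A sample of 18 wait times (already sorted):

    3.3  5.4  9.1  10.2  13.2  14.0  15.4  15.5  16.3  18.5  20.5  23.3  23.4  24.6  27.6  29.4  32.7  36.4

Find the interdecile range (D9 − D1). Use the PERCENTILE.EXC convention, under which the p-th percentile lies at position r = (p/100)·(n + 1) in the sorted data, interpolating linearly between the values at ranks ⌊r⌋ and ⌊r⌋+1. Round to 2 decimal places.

27.88

n = 18.
P10: r = 1.9; ranks 1–2 are 3.3, 5.4; interpolating gives 5.19.
P90: r = 17.1; ranks 17–18 are 32.7, 36.4; interpolating gives 33.07.
Difference: 33.07 − 5.19 = 27.88.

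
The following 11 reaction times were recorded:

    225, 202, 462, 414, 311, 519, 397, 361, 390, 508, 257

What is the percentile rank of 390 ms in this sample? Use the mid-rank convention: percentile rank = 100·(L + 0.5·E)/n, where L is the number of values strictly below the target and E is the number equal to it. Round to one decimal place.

50.0

Sorted: 202, 225, 257, 311, 361, 390, 397, 414, 462, 508, 519.
Count below 390: L = 5; count equal: E = 1; n = 11.
Percentile rank = 100·(5 + 0.5·1)/11 = 100·5.5/11 = 50.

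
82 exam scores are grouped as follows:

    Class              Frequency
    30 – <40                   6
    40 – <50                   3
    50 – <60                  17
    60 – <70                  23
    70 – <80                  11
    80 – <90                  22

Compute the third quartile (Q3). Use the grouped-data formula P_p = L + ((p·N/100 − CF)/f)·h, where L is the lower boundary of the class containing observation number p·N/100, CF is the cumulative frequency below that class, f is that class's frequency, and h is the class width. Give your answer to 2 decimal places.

80.68

N = 82; target position k = 75/100 · 82 = 61.5.
Cumulative frequencies: 6, 9, 26, 49, 60, 82.
Observation 61.5 falls in the class 80 – <90.
L = 80, CF = 60, f = 22, h = 10.
P75 = 80 + ((61.5 − 60)/22)·10 = 80 + 0.681818 = 80.6818.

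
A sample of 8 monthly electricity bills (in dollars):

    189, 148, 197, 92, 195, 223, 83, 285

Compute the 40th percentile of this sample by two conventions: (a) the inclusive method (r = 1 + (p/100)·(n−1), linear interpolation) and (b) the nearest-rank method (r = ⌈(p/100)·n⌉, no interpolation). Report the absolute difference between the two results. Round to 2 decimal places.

8.20

Sorted: 83, 92, 148, 189, 195, 197, 223, 285.
n = 8.
(a) r = 3.8; between ranks 3 (148) and 4 (189): 180.8.
(b) the nearest-rank method: rank 4 → 189.
|180.8 − 189| = 8.2.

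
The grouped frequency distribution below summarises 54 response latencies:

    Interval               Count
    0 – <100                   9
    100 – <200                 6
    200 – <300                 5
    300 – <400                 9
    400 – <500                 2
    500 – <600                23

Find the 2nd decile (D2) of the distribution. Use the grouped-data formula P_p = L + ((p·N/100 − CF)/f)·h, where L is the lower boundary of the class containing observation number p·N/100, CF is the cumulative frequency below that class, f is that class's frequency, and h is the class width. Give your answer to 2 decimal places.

130.00

N = 54; target position k = 20/100 · 54 = 10.8.
Cumulative frequencies: 9, 15, 20, 29, 31, 54.
Observation 10.8 falls in the class 100 – <200.
L = 100, CF = 9, f = 6, h = 100.
P20 = 100 + ((10.8 − 9)/6)·100 = 100 + 30 = 130.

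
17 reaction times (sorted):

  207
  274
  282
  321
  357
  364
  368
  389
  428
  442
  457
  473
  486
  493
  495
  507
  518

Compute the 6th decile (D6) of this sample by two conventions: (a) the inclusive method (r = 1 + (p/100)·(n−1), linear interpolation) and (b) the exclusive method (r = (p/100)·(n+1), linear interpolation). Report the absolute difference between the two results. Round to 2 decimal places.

3.00

n = 17.
(a) r = 10.6; between ranks 10 (442) and 11 (457): 451.
(b) r = 10.8; between ranks 10 (442) and 11 (457): 454.
|451 − 454| = 3.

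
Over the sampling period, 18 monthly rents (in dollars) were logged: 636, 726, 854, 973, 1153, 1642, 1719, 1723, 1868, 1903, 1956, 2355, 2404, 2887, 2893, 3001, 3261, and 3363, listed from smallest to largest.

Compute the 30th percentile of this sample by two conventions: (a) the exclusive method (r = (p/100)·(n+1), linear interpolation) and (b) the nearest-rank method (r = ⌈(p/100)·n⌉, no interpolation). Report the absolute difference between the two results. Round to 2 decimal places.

146.70

n = 18.
(a) r = 5.7; between ranks 5 (1153) and 6 (1642): 1495.3.
(b) the nearest-rank method: rank 6 → 1642.
|1495.3 − 1642| = 146.7.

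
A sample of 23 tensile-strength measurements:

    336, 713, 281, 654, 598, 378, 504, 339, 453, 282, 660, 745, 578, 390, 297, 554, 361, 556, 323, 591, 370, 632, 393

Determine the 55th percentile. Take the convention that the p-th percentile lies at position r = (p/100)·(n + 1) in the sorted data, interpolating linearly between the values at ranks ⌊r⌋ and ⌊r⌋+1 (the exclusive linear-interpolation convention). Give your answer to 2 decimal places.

Sorted: 281, 282, 297, 323, 336, 339, 361, 370, 378, 390, 393, 453, 504, 554, 556, 578, 591, 598, 632, 654, 660, 713, 745.
n = 23.
r = (55/100)·(23 + 1) = 13.2.
Rank 13 is 504 and rank 14 is 554.
Interpolate: 504 + 0.2·(554 − 504) = 504 + 0.2·50 = 514.

514.00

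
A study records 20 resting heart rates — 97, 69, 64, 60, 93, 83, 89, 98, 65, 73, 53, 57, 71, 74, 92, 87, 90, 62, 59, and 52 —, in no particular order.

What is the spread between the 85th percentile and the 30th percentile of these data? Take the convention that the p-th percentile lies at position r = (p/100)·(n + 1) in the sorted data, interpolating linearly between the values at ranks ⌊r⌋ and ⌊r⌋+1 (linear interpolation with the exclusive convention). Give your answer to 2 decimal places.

30.25

Sorted: 52, 53, 57, 59, 60, 62, 64, 65, 69, 71, 73, 74, 83, 87, 89, 90, 92, 93, 97, 98.
n = 20.
P30: r = 6.3; ranks 6–7 are 62, 64; interpolating gives 62.6.
P85: r = 17.85; ranks 17–18 are 92, 93; interpolating gives 92.85.
Difference: 92.85 − 62.6 = 30.25.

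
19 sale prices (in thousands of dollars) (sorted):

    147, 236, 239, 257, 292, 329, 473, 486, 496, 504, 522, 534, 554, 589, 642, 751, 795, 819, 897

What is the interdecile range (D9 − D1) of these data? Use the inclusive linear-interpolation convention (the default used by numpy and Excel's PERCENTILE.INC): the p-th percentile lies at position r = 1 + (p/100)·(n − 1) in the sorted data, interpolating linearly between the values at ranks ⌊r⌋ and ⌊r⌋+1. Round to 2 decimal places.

n = 19.
P10: r = 2.8; ranks 2–3 are 236, 239; interpolating gives 238.4.
P90: r = 17.2; ranks 17–18 are 795, 819; interpolating gives 799.8.
Difference: 799.8 − 238.4 = 561.4.

561.40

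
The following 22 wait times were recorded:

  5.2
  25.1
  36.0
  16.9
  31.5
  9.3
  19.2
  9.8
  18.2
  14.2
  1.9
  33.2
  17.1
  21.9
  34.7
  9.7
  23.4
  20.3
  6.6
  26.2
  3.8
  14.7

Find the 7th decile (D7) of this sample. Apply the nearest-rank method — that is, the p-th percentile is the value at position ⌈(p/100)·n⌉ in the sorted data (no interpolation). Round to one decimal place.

23.4

Sorted: 1.9, 3.8, 5.2, 6.6, 9.3, 9.7, 9.8, 14.2, 14.7, 16.9, 17.1, 18.2, 19.2, 20.3, 21.9, 23.4, 25.1, 26.2, 31.5, 33.2, 34.7, 36.0.
n = 22.
Position = ⌈70/100 · 22⌉ = ⌈15.4⌉ = 16.
The value at rank 16 is 23.4.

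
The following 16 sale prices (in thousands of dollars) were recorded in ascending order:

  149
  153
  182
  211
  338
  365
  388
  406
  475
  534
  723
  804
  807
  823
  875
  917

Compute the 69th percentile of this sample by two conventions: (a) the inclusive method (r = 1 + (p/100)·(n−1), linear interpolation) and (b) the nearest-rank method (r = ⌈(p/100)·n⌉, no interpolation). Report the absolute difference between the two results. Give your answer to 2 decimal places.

52.65

n = 16.
(a) r = 11.35; between ranks 11 (723) and 12 (804): 751.35.
(b) the nearest-rank method: rank 12 → 804.
|751.35 − 804| = 52.65.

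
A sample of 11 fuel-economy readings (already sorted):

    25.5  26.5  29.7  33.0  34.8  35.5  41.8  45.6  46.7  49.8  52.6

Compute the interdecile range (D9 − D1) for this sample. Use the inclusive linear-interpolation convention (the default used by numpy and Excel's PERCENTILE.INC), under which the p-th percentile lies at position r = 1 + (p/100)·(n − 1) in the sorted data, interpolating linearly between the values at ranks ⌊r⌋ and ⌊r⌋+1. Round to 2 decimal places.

n = 11.
P10: r = 2 (integer) → 26.5.
P90: r = 10 (integer) → 49.8.
Difference: 49.8 − 26.5 = 23.3.

23.30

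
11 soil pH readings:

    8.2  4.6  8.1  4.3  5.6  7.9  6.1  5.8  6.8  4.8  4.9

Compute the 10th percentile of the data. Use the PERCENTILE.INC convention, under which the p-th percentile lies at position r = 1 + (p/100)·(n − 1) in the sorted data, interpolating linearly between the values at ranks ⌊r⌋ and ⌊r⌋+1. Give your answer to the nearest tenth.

4.6

Sorted: 4.3, 4.6, 4.8, 4.9, 5.6, 5.8, 6.1, 6.8, 7.9, 8.1, 8.2.
n = 11.
r = 1 + (10/100)·(11 − 1) = 1 + 1 = 2.
r is an integer, so P10 is the value at rank 2: 4.6.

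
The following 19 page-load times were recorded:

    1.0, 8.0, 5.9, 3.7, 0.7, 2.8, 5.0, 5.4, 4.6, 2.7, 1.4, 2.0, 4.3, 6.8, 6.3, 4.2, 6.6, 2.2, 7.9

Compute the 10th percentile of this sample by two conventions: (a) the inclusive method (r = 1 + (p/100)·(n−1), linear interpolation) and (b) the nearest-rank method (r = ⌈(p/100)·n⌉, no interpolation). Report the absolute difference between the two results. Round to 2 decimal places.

0.32

Sorted: 0.7, 1.0, 1.4, 2.0, 2.2, 2.7, 2.8, 3.7, 4.2, 4.3, 4.6, 5.0, 5.4, 5.9, 6.3, 6.6, 6.8, 7.9, 8.0.
n = 19.
(a) r = 2.8; between ranks 2 (1.0) and 3 (1.4): 1.32.
(b) the nearest-rank method: rank 2 → 1.
|1.32 − 1| = 0.32.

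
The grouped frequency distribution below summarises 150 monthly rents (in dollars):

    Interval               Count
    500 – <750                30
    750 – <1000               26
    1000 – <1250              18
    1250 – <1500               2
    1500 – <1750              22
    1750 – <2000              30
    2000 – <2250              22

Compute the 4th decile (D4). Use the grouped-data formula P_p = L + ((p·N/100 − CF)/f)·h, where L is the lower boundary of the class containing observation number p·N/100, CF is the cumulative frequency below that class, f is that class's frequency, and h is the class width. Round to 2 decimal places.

1055.56

N = 150; target position k = 40/100 · 150 = 60.
Cumulative frequencies: 30, 56, 74, 76, 98, 128, 150.
Observation 60 falls in the class 1000 – <1250.
L = 1000, CF = 56, f = 18, h = 250.
P40 = 1000 + ((60 − 56)/18)·250 = 1000 + 55.5556 = 1055.56.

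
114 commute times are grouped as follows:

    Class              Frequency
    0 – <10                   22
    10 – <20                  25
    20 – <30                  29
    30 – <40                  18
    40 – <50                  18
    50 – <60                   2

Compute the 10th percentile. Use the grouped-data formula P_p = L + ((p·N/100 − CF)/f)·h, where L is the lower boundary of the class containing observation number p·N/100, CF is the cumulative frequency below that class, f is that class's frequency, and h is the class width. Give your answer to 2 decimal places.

N = 114; target position k = 10/100 · 114 = 11.4.
Cumulative frequencies: 22, 47, 76, 94, 112, 114.
Observation 11.4 falls in the class 0 – <10.
L = 0, CF = 0, f = 22, h = 10.
P10 = 0 + ((11.4 − 0)/22)·10 = 0 + 5.18182 = 5.18182.

5.18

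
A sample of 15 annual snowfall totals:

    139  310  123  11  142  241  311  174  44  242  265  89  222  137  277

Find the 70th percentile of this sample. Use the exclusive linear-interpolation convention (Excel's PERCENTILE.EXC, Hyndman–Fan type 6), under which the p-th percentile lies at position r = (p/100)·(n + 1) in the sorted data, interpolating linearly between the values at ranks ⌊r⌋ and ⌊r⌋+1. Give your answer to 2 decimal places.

246.60

Sorted: 11, 44, 89, 123, 137, 139, 142, 174, 222, 241, 242, 265, 277, 310, 311.
n = 15.
r = (70/100)·(15 + 1) = 11.2.
Rank 11 is 242 and rank 12 is 265.
Interpolate: 242 + 0.2·(265 − 242) = 242 + 0.2·23 = 246.6.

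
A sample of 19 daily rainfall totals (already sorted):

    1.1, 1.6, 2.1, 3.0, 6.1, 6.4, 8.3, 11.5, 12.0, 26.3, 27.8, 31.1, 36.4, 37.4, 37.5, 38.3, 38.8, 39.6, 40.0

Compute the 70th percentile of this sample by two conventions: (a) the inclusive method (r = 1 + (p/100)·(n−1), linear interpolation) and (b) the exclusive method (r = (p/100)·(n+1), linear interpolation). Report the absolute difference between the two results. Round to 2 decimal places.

0.40

n = 19.
(a) r = 13.6; between ranks 13 (36.4) and 14 (37.4): 37.
(b) r = 14 → value at rank 14 = 37.4.
|37 − 37.4| = 0.4.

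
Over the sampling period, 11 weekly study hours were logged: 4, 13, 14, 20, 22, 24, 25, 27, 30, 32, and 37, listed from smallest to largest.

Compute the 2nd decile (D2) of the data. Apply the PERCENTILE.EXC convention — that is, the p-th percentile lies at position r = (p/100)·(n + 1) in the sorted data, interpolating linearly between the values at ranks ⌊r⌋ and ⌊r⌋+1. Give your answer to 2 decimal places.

n = 11.
r = (20/100)·(11 + 1) = 2.4.
Rank 2 is 13 and rank 3 is 14.
Interpolate: 13 + 0.4·(14 − 13) = 13 + 0.4·1 = 13.4.

13.40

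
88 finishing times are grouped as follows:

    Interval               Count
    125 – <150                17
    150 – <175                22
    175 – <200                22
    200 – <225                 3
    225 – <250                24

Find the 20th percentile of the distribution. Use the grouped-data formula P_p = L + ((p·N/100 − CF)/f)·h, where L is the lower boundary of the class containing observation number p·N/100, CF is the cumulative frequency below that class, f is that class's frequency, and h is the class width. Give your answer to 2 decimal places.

150.68

N = 88; target position k = 20/100 · 88 = 17.6.
Cumulative frequencies: 17, 39, 61, 64, 88.
Observation 17.6 falls in the class 150 – <175.
L = 150, CF = 17, f = 22, h = 25.
P20 = 150 + ((17.6 − 17)/22)·25 = 150 + 0.681818 = 150.682.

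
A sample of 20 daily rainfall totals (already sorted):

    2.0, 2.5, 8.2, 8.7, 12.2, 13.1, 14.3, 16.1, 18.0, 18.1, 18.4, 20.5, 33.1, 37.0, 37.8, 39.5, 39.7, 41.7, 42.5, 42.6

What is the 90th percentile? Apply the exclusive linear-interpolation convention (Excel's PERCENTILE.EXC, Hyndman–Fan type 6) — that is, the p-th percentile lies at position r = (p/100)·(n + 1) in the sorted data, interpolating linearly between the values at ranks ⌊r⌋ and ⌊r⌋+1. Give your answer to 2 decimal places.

n = 20.
r = (90/100)·(20 + 1) = 18.9.
Rank 18 is 41.7 and rank 19 is 42.5.
Interpolate: 41.7 + 0.9·(42.5 − 41.7) = 41.7 + 0.9·0.8 = 42.42.

42.42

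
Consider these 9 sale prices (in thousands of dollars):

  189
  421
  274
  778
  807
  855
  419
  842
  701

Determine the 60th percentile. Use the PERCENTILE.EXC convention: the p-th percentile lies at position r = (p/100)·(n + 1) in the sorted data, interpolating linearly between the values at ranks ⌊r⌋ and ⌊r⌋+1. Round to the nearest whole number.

778

Sorted: 189, 274, 419, 421, 701, 778, 807, 842, 855.
n = 9.
r = (60/100)·(9 + 1) = 6.
r is an integer, so P60 is the value at rank 6: 778.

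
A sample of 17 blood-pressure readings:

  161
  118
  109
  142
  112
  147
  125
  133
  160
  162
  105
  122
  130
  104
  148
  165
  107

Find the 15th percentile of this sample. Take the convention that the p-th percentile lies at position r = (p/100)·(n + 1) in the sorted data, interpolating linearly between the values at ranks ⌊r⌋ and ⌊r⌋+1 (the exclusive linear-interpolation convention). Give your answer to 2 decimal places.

Sorted: 104, 105, 107, 109, 112, 118, 122, 125, 130, 133, 142, 147, 148, 160, 161, 162, 165.
n = 17.
r = (15/100)·(17 + 1) = 2.7.
Rank 2 is 105 and rank 3 is 107.
Interpolate: 105 + 0.7·(107 − 105) = 105 + 0.7·2 = 106.4.

106.40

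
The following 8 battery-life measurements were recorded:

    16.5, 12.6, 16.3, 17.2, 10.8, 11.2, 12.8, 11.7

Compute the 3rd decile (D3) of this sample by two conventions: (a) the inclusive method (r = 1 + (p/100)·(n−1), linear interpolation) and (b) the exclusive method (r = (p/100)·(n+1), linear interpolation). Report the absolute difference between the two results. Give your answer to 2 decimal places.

0.24

Sorted: 10.8, 11.2, 11.7, 12.6, 12.8, 16.3, 16.5, 17.2.
n = 8.
(a) r = 3.1; between ranks 3 (11.7) and 4 (12.6): 11.79.
(b) r = 2.7; between ranks 2 (11.2) and 3 (11.7): 11.55.
|11.79 − 11.55| = 0.24.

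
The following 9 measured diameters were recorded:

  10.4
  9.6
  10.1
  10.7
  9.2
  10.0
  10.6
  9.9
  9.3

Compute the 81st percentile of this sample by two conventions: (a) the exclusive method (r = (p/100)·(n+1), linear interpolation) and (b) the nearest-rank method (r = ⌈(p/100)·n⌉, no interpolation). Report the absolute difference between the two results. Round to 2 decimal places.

Sorted: 9.2, 9.3, 9.6, 9.9, 10.0, 10.1, 10.4, 10.6, 10.7.
n = 9.
(a) r = 8.1; between ranks 8 (10.6) and 9 (10.7): 10.61.
(b) the nearest-rank method: rank 8 → 10.6.
|10.61 − 10.6| = 0.01.

0.01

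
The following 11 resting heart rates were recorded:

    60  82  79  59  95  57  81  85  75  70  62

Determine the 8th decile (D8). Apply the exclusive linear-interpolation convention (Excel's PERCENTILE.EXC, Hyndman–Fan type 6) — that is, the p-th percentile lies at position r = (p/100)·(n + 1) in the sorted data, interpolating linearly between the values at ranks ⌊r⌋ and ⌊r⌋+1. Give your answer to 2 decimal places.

Sorted: 57, 59, 60, 62, 70, 75, 79, 81, 82, 85, 95.
n = 11.
r = (80/100)·(11 + 1) = 9.6.
Rank 9 is 82 and rank 10 is 85.
Interpolate: 82 + 0.6·(85 − 82) = 82 + 0.6·3 = 83.8.

83.80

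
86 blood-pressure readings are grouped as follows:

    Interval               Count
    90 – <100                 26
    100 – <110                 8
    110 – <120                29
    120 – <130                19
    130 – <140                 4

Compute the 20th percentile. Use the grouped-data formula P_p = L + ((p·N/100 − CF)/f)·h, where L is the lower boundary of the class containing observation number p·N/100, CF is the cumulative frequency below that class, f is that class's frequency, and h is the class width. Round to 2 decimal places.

96.62

N = 86; target position k = 20/100 · 86 = 17.2.
Cumulative frequencies: 26, 34, 63, 82, 86.
Observation 17.2 falls in the class 90 – <100.
L = 90, CF = 0, f = 26, h = 10.
P20 = 90 + ((17.2 − 0)/26)·10 = 90 + 6.61538 = 96.6154.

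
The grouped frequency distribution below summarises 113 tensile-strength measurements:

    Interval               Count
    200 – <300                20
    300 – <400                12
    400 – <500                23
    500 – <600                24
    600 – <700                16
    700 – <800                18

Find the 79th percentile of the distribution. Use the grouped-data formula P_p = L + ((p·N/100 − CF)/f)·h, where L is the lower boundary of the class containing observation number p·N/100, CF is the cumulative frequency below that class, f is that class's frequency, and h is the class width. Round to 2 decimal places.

N = 113; target position k = 79/100 · 113 = 89.27.
Cumulative frequencies: 20, 32, 55, 79, 95, 113.
Observation 89.27 falls in the class 600 – <700.
L = 600, CF = 79, f = 16, h = 100.
P79 = 600 + ((89.27 − 79)/16)·100 = 600 + 64.1875 = 664.188.

664.19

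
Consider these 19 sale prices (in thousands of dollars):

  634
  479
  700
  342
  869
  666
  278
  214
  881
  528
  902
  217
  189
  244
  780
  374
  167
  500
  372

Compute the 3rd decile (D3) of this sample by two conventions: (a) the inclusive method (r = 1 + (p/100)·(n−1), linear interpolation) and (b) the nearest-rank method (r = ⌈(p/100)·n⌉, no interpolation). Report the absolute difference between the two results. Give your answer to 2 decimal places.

25.60

Sorted: 167, 189, 214, 217, 244, 278, 342, 372, 374, 479, 500, 528, 634, 666, 700, 780, 869, 881, 902.
n = 19.
(a) r = 6.4; between ranks 6 (278) and 7 (342): 303.6.
(b) the nearest-rank method: rank 6 → 278.
|303.6 − 278| = 25.6.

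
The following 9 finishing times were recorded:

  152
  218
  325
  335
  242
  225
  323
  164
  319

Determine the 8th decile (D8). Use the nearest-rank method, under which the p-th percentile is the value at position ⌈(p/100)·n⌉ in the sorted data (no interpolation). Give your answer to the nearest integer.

325

Sorted: 152, 164, 218, 225, 242, 319, 323, 325, 335.
n = 9.
Position = ⌈80/100 · 9⌉ = ⌈7.2⌉ = 8.
The value at rank 8 is 325.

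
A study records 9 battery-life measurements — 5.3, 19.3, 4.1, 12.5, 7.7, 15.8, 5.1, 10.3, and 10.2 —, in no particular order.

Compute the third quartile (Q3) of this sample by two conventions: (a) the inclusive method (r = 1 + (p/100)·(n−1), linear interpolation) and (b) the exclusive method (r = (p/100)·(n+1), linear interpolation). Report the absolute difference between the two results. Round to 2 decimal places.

1.65

Sorted: 4.1, 5.1, 5.3, 7.7, 10.2, 10.3, 12.5, 15.8, 19.3.
n = 9.
(a) r = 7 → value at rank 7 = 12.5.
(b) r = 7.5; between ranks 7 (12.5) and 8 (15.8): 14.15.
|12.5 − 14.15| = 1.65.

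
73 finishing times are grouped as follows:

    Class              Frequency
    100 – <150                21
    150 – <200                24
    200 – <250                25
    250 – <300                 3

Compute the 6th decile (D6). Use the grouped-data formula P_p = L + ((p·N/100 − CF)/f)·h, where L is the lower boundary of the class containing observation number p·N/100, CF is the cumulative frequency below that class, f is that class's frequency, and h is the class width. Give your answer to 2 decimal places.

197.50

N = 73; target position k = 60/100 · 73 = 43.8.
Cumulative frequencies: 21, 45, 70, 73.
Observation 43.8 falls in the class 150 – <200.
L = 150, CF = 21, f = 24, h = 50.
P60 = 150 + ((43.8 − 21)/24)·50 = 150 + 47.5 = 197.5.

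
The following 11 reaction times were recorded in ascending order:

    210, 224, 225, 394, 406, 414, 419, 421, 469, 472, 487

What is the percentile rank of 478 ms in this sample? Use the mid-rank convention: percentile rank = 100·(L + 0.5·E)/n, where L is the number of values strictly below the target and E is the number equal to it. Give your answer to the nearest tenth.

Count below 478: L = 10; count equal: E = 0; n = 11.
Percentile rank = 100·(10 + 0.5·0)/11 = 100·10/11 = 90.91.

90.9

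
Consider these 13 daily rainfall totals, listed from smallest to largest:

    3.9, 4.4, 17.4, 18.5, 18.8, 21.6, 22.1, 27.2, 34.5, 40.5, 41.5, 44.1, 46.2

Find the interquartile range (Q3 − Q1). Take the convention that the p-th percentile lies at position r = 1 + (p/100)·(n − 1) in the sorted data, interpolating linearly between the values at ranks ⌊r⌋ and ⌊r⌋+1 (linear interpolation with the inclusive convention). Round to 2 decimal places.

n = 13.
P25: r = 4 (integer) → 18.5.
P75: r = 10 (integer) → 40.5.
Difference: 40.5 − 18.5 = 22.

22.00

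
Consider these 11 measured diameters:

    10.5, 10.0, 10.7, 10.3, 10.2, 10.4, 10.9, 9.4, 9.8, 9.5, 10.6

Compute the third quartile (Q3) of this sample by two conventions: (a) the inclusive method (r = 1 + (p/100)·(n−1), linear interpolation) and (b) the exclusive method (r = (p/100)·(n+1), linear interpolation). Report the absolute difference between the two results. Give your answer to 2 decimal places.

Sorted: 9.4, 9.5, 9.8, 10.0, 10.2, 10.3, 10.4, 10.5, 10.6, 10.7, 10.9.
n = 11.
(a) r = 8.5; between ranks 8 (10.5) and 9 (10.6): 10.55.
(b) r = 9 → value at rank 9 = 10.6.
|10.55 − 10.6| = 0.05.

0.05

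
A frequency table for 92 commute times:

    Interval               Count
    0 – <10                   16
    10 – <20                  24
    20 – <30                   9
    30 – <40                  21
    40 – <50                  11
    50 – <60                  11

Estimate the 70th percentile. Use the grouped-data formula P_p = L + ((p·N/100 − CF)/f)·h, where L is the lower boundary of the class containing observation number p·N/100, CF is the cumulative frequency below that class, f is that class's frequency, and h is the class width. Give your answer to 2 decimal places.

37.33

N = 92; target position k = 70/100 · 92 = 64.4.
Cumulative frequencies: 16, 40, 49, 70, 81, 92.
Observation 64.4 falls in the class 30 – <40.
L = 30, CF = 49, f = 21, h = 10.
P70 = 30 + ((64.4 − 49)/21)·10 = 30 + 7.33333 = 37.3333.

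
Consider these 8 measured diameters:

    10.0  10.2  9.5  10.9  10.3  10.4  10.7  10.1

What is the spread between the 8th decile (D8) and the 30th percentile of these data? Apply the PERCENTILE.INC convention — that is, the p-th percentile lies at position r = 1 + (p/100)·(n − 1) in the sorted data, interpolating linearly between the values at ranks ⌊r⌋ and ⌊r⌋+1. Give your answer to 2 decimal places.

Sorted: 9.5, 10.0, 10.1, 10.2, 10.3, 10.4, 10.7, 10.9.
n = 8.
P30: r = 3.1; ranks 3–4 are 10.1, 10.2; interpolating gives 10.11.
P80: r = 6.6; ranks 6–7 are 10.4, 10.7; interpolating gives 10.58.
Difference: 10.58 − 10.11 = 0.47.

0.47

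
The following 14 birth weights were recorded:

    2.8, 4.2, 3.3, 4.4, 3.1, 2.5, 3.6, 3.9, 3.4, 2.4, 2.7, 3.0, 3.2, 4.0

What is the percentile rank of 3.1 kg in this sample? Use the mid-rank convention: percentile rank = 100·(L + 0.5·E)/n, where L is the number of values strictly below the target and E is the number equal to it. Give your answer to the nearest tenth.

Sorted: 2.4, 2.5, 2.7, 2.8, 3.0, 3.1, 3.2, 3.3, 3.4, 3.6, 3.9, 4.0, 4.2, 4.4.
Count below 3.1: L = 5; count equal: E = 1; n = 14.
Percentile rank = 100·(5 + 0.5·1)/14 = 100·5.5/14 = 39.29.

39.3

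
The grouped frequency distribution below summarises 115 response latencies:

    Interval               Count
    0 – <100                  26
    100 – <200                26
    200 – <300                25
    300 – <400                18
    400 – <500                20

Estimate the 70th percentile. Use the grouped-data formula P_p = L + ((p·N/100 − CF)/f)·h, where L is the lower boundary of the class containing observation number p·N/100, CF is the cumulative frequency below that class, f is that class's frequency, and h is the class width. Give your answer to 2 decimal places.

319.44

N = 115; target position k = 70/100 · 115 = 80.5.
Cumulative frequencies: 26, 52, 77, 95, 115.
Observation 80.5 falls in the class 300 – <400.
L = 300, CF = 77, f = 18, h = 100.
P70 = 300 + ((80.5 − 77)/18)·100 = 300 + 19.4444 = 319.444.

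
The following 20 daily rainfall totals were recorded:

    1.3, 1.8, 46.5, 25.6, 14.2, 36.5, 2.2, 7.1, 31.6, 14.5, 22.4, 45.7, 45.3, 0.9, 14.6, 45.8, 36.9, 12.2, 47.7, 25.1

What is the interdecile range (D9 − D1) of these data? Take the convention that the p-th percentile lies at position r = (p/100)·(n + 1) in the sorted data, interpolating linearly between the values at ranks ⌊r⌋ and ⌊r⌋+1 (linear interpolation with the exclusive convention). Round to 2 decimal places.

45.08

Sorted: 0.9, 1.3, 1.8, 2.2, 7.1, 12.2, 14.2, 14.5, 14.6, 22.4, 25.1, 25.6, 31.6, 36.5, 36.9, 45.3, 45.7, 45.8, 46.5, 47.7.
n = 20.
P10: r = 2.1; ranks 2–3 are 1.3, 1.8; interpolating gives 1.35.
P90: r = 18.9; ranks 18–19 are 45.8, 46.5; interpolating gives 46.43.
Difference: 46.43 − 1.35 = 45.08.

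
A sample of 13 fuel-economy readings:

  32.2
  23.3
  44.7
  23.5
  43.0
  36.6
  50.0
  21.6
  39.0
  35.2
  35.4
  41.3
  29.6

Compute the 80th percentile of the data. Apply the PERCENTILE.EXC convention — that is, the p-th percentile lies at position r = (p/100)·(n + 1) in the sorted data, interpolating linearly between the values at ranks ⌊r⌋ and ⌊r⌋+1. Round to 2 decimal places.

43.34

Sorted: 21.6, 23.3, 23.5, 29.6, 32.2, 35.2, 35.4, 36.6, 39.0, 41.3, 43.0, 44.7, 50.0.
n = 13.
r = (80/100)·(13 + 1) = 11.2.
Rank 11 is 43.0 and rank 12 is 44.7.
Interpolate: 43.0 + 0.2·(44.7 − 43.0) = 43.0 + 0.2·1.7 = 43.34.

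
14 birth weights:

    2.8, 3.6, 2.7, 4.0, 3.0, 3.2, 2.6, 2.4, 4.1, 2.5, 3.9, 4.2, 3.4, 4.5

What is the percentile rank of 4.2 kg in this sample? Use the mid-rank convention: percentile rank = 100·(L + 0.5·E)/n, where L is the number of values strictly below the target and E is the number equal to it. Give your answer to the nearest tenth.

Sorted: 2.4, 2.5, 2.6, 2.7, 2.8, 3.0, 3.2, 3.4, 3.6, 3.9, 4.0, 4.1, 4.2, 4.5.
Count below 4.2: L = 12; count equal: E = 1; n = 14.
Percentile rank = 100·(12 + 0.5·1)/14 = 100·12.5/14 = 89.29.

89.3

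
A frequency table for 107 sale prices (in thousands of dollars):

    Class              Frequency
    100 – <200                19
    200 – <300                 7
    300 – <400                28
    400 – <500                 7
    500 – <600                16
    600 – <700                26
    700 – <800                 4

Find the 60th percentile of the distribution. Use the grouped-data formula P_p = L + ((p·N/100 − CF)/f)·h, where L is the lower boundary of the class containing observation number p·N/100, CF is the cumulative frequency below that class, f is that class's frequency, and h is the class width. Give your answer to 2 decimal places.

N = 107; target position k = 60/100 · 107 = 64.2.
Cumulative frequencies: 19, 26, 54, 61, 77, 103, 107.
Observation 64.2 falls in the class 500 – <600.
L = 500, CF = 61, f = 16, h = 100.
P60 = 500 + ((64.2 − 61)/16)·100 = 500 + 20 = 520.

520.00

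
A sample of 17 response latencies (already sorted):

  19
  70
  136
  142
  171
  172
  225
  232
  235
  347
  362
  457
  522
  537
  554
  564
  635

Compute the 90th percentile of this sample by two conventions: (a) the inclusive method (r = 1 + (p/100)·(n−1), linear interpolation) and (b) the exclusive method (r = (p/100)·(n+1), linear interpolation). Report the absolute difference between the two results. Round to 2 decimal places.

n = 17.
(a) r = 15.4; between ranks 15 (554) and 16 (564): 558.
(b) r = 16.2; between ranks 16 (564) and 17 (635): 578.2.
|558 − 578.2| = 20.2.

20.20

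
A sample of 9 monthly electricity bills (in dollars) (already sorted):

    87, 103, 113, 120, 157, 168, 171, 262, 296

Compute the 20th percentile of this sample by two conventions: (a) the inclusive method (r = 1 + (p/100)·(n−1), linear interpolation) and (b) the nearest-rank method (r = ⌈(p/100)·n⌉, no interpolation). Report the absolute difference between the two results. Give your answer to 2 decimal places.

6.00

n = 9.
(a) r = 2.6; between ranks 2 (103) and 3 (113): 109.
(b) the nearest-rank method: rank 2 → 103.
|109 − 103| = 6.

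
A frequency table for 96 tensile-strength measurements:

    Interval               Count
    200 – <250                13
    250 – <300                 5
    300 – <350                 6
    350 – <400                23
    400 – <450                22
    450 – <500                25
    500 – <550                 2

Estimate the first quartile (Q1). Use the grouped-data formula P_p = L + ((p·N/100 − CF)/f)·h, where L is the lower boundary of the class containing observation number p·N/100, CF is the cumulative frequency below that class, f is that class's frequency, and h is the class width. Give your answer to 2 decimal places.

N = 96; target position k = 25/100 · 96 = 24.
Cumulative frequencies: 13, 18, 24, 47, 69, 94, 96.
Observation 24 falls in the class 300 – <350.
L = 300, CF = 18, f = 6, h = 50.
P25 = 300 + ((24 − 18)/6)·50 = 300 + 50 = 350.

350.00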